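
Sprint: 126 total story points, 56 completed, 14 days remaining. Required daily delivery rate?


Formula: Required rate = Remaining points / Days left
Remaining = 126 - 56 = 70 points
Required rate = 70 / 14 = 5.0 points/day

5.0 points/day


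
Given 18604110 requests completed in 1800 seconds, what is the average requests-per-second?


Formula: throughput = requests / seconds
throughput = 18604110 / 1800
throughput = 10335.62 requests/second

10335.62 requests/second


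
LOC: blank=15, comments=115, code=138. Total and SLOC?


Total LOC = blank + comment + code
Total LOC = 15 + 115 + 138 = 268
SLOC (source only) = code = 138

Total LOC: 268, SLOC: 138


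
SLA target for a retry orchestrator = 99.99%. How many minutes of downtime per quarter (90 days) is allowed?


Formula: allowed downtime = period * (100 - SLA) / 100
Period (quarter (90 days)) = 129600 minutes
Unavailability fraction = (100 - 99.99) / 100
Allowed downtime = 129600 * (100 - 99.99) / 100
Allowed downtime = 12.96 minutes

12.96 minutes


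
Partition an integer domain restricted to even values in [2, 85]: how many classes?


Constraint: even integers in [2, 85]
Class 1: x < 2 — out-of-range invalid
Class 2: x in [2,85] but odd — wrong type invalid
Class 3: x in [2,85] and even — valid
Class 4: x > 85 — out-of-range invalid
Total equivalence classes: 4

4 equivalence classes


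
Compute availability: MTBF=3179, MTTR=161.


Availability = MTBF / (MTBF + MTTR)
Availability = 3179 / (3179 + 161)
Availability = 3179 / 3340
Availability = 95.1796%

95.1796%


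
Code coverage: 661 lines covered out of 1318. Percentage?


Coverage = covered / total * 100
Coverage = 661 / 1318 * 100
Coverage = 50.15%

50.15%


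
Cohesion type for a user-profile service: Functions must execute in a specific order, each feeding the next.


Reasoning: Output of one is input to next
Type: Sequential cohesion

Sequential cohesion


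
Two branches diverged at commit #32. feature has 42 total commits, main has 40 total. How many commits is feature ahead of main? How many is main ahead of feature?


Common ancestor: commit #32
feature commits after divergence: 42 - 32 = 10
main commits after divergence: 40 - 32 = 8
feature is 10 commits ahead of main
main is 8 commits ahead of feature

feature ahead: 10, main ahead: 8


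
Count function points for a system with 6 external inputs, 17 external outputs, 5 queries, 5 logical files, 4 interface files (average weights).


UFP = EI*4 + EO*5 + EQ*4 + ILF*10 + EIF*7
UFP = 6*4 + 17*5 + 5*4 + 5*10 + 4*7
UFP = 24 + 85 + 20 + 50 + 28
UFP = 207

207


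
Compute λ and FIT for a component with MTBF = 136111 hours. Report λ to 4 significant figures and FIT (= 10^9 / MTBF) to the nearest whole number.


Formula: λ = 1 / MTBF; FIT = λ × 1e9 = 1e9 / MTBF
λ = 1 / 136111 ≈ 7.347e-06 failures/hour
FIT = 1e9 / 136111 ≈ 7347 failures per 1e9 hours (nearest whole number)

λ = 7.347e-06 /h, FIT = 7347


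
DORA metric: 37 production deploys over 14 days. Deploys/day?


Formula: deployments per day = releases / days
= 37 / 14
= 2.643 deploys/day
(equivalently, 18.5 deploys/week)

2.643 deploys/day


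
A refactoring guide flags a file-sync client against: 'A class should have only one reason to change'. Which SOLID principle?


This describes the Single Responsibility Principle (SRP)

Single Responsibility Principle (SRP)


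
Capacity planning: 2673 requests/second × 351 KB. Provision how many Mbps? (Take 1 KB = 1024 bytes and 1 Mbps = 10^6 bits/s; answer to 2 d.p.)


Formula: Mbps = payload_bytes * RPS * 8 / 1e6
Payload per request = 351 KB = 351 * 1024 = 359424 bytes
Total bytes/sec = 359424 * 2673 = 960740352
Total bits/sec = 960740352 * 8 = 7685922816
Mbps = 7685922816 / 1e6 = 7685.92

7685.92 Mbps


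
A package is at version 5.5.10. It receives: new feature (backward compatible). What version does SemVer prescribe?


Current: 5.5.10
Change category: 'new feature (backward compatible)' → minor bump
SemVer rule: minor bump → increment MINOR, reset PATCH to 0 (MAJOR unchanged)
New: 5.6.0

5.6.0


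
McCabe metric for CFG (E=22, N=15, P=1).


Formula: V(G) = E - N + 2P
V(G) = 22 - 15 + 2*1
V(G) = 7 + 2
V(G) = 9

9


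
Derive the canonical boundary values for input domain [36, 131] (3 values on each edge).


Range: [36, 131]
Boundaries: just below min, min, min+1, max-1, max, just above max
Values: [35, 36, 37, 130, 131, 132]

[35, 36, 37, 130, 131, 132]


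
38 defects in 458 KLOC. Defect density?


Defect density = defects / KLOC
Defect density = 38 / 458
Defect density = 0.083 defects/KLOC

0.083 defects/KLOC


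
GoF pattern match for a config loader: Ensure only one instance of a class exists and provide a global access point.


This matches the Singleton pattern

Singleton


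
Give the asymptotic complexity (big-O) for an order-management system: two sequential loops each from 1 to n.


Reasoning: sequential dominates: O(n) + O(n) = O(n)
Complexity: O(n)

O(n)


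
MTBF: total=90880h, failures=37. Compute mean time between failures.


Formula: MTBF = Total operating time / Number of failures
MTBF = 90880 / 37
MTBF = 2456.22 hours

2456.22 hours


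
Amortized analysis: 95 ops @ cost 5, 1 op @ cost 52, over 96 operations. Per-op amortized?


Formula: Amortized cost = Total cost / Operations
Total cost = (95 * 5) + (1 * 52)
Total cost = 475 + 52 = 527
Amortized = 527 / 96 = 5.4896

5.4896


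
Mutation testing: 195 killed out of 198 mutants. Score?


Mutation score = killed / total * 100
Mutation score = 195 / 198 * 100
Mutation score = 98.48%

98.48%


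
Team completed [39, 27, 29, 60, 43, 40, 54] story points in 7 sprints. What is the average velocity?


Formula: Avg velocity = Total points / Number of sprints
Points: [39, 27, 29, 60, 43, 40, 54]
Sum = 39 + 27 + 29 + 60 + 43 + 40 + 54 = 292
Avg velocity = 292 / 7 = 41.71 points/sprint

41.71 points/sprint


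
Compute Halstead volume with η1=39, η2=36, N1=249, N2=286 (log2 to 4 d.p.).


Formula: V = N * log2(η), where N = N1 + N2 and η = η1 + η2
η = 39 + 36 = 75
N = 249 + 286 = 535
log2(75) ≈ 6.2288
V = 535 * 6.2288 = 3332.41

3332.41


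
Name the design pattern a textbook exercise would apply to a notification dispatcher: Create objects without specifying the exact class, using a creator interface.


This matches the Factory Method pattern

Factory Method


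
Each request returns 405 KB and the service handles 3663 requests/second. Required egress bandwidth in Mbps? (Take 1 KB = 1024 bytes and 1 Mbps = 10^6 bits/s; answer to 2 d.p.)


Formula: Mbps = payload_bytes * RPS * 8 / 1e6
Payload per request = 405 KB = 405 * 1024 = 414720 bytes
Total bytes/sec = 414720 * 3663 = 1519119360
Total bits/sec = 1519119360 * 8 = 12152954880
Mbps = 12152954880 / 1e6 = 12152.95

12152.95 Mbps


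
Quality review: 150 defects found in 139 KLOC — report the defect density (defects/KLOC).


Defect density = defects / KLOC
Defect density = 150 / 139
Defect density = 1.079 defects/KLOC

1.079 defects/KLOC


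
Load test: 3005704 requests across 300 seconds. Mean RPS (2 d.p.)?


Formula: throughput = requests / seconds
throughput = 3005704 / 300
throughput = 10019.01 requests/second

10019.01 requests/second


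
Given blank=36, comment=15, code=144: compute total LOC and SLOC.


Total LOC = blank + comment + code
Total LOC = 36 + 15 + 144 = 195
SLOC (source only) = code = 144

Total LOC: 195, SLOC: 144


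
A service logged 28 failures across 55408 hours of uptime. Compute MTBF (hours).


Formula: MTBF = Total operating time / Number of failures
MTBF = 55408 / 28
MTBF = 1978.86 hours

1978.86 hours


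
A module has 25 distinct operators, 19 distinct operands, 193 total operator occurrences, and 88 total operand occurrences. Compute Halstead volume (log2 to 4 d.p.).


Formula: V = N * log2(η), where N = N1 + N2 and η = η1 + η2
η = 25 + 19 = 44
N = 193 + 88 = 281
log2(44) ≈ 5.4594
V = 281 * 5.4594 = 1534.09

1534.09


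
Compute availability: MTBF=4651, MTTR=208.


Availability = MTBF / (MTBF + MTTR)
Availability = 4651 / (4651 + 208)
Availability = 4651 / 4859
Availability = 95.7193%

95.7193%


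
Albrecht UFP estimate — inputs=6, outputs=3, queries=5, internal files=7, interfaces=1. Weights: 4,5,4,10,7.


UFP = EI*4 + EO*5 + EQ*4 + ILF*10 + EIF*7
UFP = 6*4 + 3*5 + 5*4 + 7*10 + 1*7
UFP = 24 + 15 + 20 + 70 + 7
UFP = 136

136


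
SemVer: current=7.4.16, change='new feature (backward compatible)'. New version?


Current: 7.4.16
Change category: 'new feature (backward compatible)' → minor bump
SemVer rule: minor bump → increment MINOR, reset PATCH to 0 (MAJOR unchanged)
New: 7.5.0

7.5.0


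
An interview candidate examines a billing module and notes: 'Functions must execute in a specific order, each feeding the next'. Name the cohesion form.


Reasoning: Output of one is input to next
Type: Sequential cohesion

Sequential cohesion


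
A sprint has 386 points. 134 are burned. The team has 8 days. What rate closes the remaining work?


Formula: Required rate = Remaining points / Days left
Remaining = 386 - 134 = 252 points
Required rate = 252 / 8 = 31.5 points/day

31.5 points/day


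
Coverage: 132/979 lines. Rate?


Coverage = covered / total * 100
Coverage = 132 / 979 * 100
Coverage = 13.48%

13.48%


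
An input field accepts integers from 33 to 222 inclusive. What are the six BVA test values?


Range: [33, 222]
Boundaries: just below min, min, min+1, max-1, max, just above max
Values: [32, 33, 34, 221, 222, 223]

[32, 33, 34, 221, 222, 223]


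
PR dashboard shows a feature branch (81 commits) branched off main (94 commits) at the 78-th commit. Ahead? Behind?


Common ancestor: commit #78
feature commits after divergence: 81 - 78 = 3
main commits after divergence: 94 - 78 = 16
feature is 3 commits ahead of main
main is 16 commits ahead of feature

feature ahead: 3, main ahead: 16


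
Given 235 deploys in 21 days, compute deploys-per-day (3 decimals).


Formula: deployments per day = releases / days
= 235 / 21
= 11.19 deploys/day
(equivalently, 78.33 deploys/week)

11.19 deploys/day


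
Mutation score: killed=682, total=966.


Mutation score = killed / total * 100
Mutation score = 682 / 966 * 100
Mutation score = 70.6%

70.6%


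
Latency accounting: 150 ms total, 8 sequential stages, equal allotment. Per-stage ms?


Formula: per_stage = total_budget / stages
per_stage = 150 / 8
per_stage = 18.75 ms

18.75 ms


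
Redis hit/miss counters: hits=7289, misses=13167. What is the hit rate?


Formula: hit rate = hits / (hits + misses) * 100
hit rate = 7289 / (7289 + 13167) * 100
hit rate = 7289 / 20456 * 100
hit rate = 35.63%

35.63%


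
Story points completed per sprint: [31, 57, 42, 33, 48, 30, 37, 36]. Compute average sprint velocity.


Formula: Avg velocity = Total points / Number of sprints
Points: [31, 57, 42, 33, 48, 30, 37, 36]
Sum = 31 + 57 + 42 + 33 + 48 + 30 + 37 + 36 = 314
Avg velocity = 314 / 8 = 39.25 points/sprint

39.25 points/sprint


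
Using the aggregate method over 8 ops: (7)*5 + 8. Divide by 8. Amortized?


Formula: Amortized cost = Total cost / Operations
Total cost = (7 * 5) + (1 * 8)
Total cost = 35 + 8 = 43
Amortized = 43 / 8 = 5.375

5.375


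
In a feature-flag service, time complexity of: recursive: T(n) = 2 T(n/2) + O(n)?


Reasoning: master theorem case 2 (merge-sort recurrence)
Complexity: O(n log n)

O(n log n)


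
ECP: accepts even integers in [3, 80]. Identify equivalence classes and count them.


Constraint: even integers in [3, 80]
Class 1: x < 3 — out-of-range invalid
Class 2: x in [3,80] but odd — wrong type invalid
Class 3: x in [3,80] and even — valid
Class 4: x > 80 — out-of-range invalid
Total equivalence classes: 4

4 equivalence classes


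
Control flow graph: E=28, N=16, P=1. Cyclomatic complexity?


Formula: V(G) = E - N + 2P
V(G) = 28 - 16 + 2*1
V(G) = 12 + 2
V(G) = 14

14


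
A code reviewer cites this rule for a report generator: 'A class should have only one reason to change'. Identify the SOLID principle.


This describes the Single Responsibility Principle (SRP)

Single Responsibility Principle (SRP)


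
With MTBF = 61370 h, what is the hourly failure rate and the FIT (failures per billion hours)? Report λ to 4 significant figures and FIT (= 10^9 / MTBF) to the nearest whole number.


Formula: λ = 1 / MTBF; FIT = λ × 1e9 = 1e9 / MTBF
λ = 1 / 61370 ≈ 1.629e-05 failures/hour
FIT = 1e9 / 61370 ≈ 16295 failures per 1e9 hours (nearest whole number)

λ = 1.629e-05 /h, FIT = 16295


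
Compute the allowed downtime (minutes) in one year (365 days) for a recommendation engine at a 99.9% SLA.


Formula: allowed downtime = period * (100 - SLA) / 100
Period (year (365 days)) = 525600 minutes
Unavailability fraction = (100 - 99.9) / 100
Allowed downtime = 525600 * (100 - 99.9) / 100
Allowed downtime = 525.6 minutes

525.6 minutes


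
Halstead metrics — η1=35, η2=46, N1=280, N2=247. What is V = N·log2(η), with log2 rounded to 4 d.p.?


Formula: V = N * log2(η), where N = N1 + N2 and η = η1 + η2
η = 35 + 46 = 81
N = 280 + 247 = 527
log2(81) ≈ 6.3399
V = 527 * 6.3399 = 3341.13

3341.13


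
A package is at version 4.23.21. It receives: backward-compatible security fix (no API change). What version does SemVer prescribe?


Current: 4.23.21
Change category: 'backward-compatible security fix (no API change)' → patch bump
SemVer rule: patch bump → increment PATCH (MAJOR and MINOR unchanged)
New: 4.23.22

4.23.22


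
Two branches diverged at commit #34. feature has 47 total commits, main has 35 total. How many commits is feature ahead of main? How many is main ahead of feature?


Common ancestor: commit #34
feature commits after divergence: 47 - 34 = 13
main commits after divergence: 35 - 34 = 1
feature is 13 commits ahead of main
main is 1 commits ahead of feature

feature ahead: 13, main ahead: 1


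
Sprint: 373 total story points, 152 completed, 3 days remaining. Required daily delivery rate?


Formula: Required rate = Remaining points / Days left
Remaining = 373 - 152 = 221 points
Required rate = 221 / 3 = 73.67 points/day

73.67 points/day


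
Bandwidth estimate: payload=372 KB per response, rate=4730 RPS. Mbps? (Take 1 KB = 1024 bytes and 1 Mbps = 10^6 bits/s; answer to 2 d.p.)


Formula: Mbps = payload_bytes * RPS * 8 / 1e6
Payload per request = 372 KB = 372 * 1024 = 380928 bytes
Total bytes/sec = 380928 * 4730 = 1801789440
Total bits/sec = 1801789440 * 8 = 14414315520
Mbps = 14414315520 / 1e6 = 14414.32

14414.32 Mbps


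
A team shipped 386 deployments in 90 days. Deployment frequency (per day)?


Formula: deployments per day = releases / days
= 386 / 90
= 4.289 deploys/day
(equivalently, 30.02 deploys/week)

4.289 deploys/day


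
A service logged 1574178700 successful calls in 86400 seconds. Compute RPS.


Formula: throughput = requests / seconds
throughput = 1574178700 / 86400
throughput = 18219.66 requests/second

18219.66 requests/second


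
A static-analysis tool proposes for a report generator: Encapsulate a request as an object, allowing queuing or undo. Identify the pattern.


This matches the Command pattern

Command


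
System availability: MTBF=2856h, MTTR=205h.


Availability = MTBF / (MTBF + MTTR)
Availability = 2856 / (2856 + 205)
Availability = 2856 / 3061
Availability = 93.3028%

93.3028%


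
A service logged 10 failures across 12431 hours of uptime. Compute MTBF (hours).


Formula: MTBF = Total operating time / Number of failures
MTBF = 12431 / 10
MTBF = 1243.1 hours

1243.1 hours


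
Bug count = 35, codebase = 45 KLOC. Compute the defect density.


Defect density = defects / KLOC
Defect density = 35 / 45
Defect density = 0.778 defects/KLOC

0.778 defects/KLOC


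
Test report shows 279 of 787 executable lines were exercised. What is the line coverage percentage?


Coverage = covered / total * 100
Coverage = 279 / 787 * 100
Coverage = 35.45%

35.45%


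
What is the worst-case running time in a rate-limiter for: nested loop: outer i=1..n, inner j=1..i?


Reasoning: triangle: n(n+1)/2 ~ n^2/2
Complexity: O(n^2)

O(n^2)


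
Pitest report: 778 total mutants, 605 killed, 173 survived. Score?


Mutation score = killed / total * 100
Mutation score = 605 / 778 * 100
Mutation score = 77.76%

77.76%


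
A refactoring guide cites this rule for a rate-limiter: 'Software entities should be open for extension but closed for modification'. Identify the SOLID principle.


This describes the Open/Closed Principle (OCP)

Open/Closed Principle (OCP)


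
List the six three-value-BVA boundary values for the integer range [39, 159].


Range: [39, 159]
Boundaries: just below min, min, min+1, max-1, max, just above max
Values: [38, 39, 40, 158, 159, 160]

[38, 39, 40, 158, 159, 160]


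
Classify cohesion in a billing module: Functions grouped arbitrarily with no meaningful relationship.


Reasoning: Worst: random grouping
Type: Coincidental cohesion

Coincidental cohesion


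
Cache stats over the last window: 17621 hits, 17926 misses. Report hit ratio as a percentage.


Formula: hit rate = hits / (hits + misses) * 100
hit rate = 17621 / (17621 + 17926) * 100
hit rate = 17621 / 35547 * 100
hit rate = 49.57%

49.57%


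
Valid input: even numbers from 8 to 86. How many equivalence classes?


Constraint: even integers in [8, 86]
Class 1: x < 8 — out-of-range invalid
Class 2: x in [8,86] but odd — wrong type invalid
Class 3: x in [8,86] and even — valid
Class 4: x > 86 — out-of-range invalid
Total equivalence classes: 4

4 equivalence classes


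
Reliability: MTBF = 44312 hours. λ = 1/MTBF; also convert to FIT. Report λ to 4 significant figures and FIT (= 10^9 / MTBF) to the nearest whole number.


Formula: λ = 1 / MTBF; FIT = λ × 1e9 = 1e9 / MTBF
λ = 1 / 44312 ≈ 2.257e-05 failures/hour
FIT = 1e9 / 44312 ≈ 22567 failures per 1e9 hours (nearest whole number)

λ = 2.257e-05 /h, FIT = 22567


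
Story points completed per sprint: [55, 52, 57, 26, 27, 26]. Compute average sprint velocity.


Formula: Avg velocity = Total points / Number of sprints
Points: [55, 52, 57, 26, 27, 26]
Sum = 55 + 52 + 57 + 26 + 27 + 26 = 243
Avg velocity = 243 / 6 = 40.5 points/sprint

40.5 points/sprint


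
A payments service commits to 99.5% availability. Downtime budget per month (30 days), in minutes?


Formula: allowed downtime = period * (100 - SLA) / 100
Period (month (30 days)) = 43200 minutes
Unavailability fraction = (100 - 99.5) / 100
Allowed downtime = 43200 * (100 - 99.5) / 100
Allowed downtime = 216.0 minutes

216.0 minutes


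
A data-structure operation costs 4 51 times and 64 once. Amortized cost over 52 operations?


Formula: Amortized cost = Total cost / Operations
Total cost = (51 * 4) + (1 * 64)
Total cost = 204 + 64 = 268
Amortized = 268 / 52 = 5.1538

5.1538


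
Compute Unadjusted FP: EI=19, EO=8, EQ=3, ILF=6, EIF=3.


UFP = EI*4 + EO*5 + EQ*4 + ILF*10 + EIF*7
UFP = 19*4 + 8*5 + 3*4 + 6*10 + 3*7
UFP = 76 + 40 + 12 + 60 + 21
UFP = 209

209


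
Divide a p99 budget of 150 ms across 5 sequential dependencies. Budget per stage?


Formula: per_stage = total_budget / stages
per_stage = 150 / 5
per_stage = 30.0 ms

30.0 ms


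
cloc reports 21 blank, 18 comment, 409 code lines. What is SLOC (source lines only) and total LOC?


Total LOC = blank + comment + code
Total LOC = 21 + 18 + 409 = 448
SLOC (source only) = code = 409

Total LOC: 448, SLOC: 409


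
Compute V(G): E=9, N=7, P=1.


Formula: V(G) = E - N + 2P
V(G) = 9 - 7 + 2*1
V(G) = 2 + 2
V(G) = 4

4


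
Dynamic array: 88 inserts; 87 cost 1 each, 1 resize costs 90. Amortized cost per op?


Formula: Amortized cost = Total cost / Operations
Total cost = (87 * 1) + (1 * 90)
Total cost = 87 + 90 = 177
Amortized = 177 / 88 = 2.0114

2.0114


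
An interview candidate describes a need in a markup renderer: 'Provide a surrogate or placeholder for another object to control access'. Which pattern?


This matches the Proxy pattern

Proxy


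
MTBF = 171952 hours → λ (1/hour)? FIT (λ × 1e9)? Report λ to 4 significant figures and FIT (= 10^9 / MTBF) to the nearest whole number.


Formula: λ = 1 / MTBF; FIT = λ × 1e9 = 1e9 / MTBF
λ = 1 / 171952 ≈ 5.816e-06 failures/hour
FIT = 1e9 / 171952 ≈ 5816 failures per 1e9 hours (nearest whole number)

λ = 5.816e-06 /h, FIT = 5816


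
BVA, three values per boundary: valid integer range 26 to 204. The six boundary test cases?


Range: [26, 204]
Boundaries: just below min, min, min+1, max-1, max, just above max
Values: [25, 26, 27, 203, 204, 205]

[25, 26, 27, 203, 204, 205]


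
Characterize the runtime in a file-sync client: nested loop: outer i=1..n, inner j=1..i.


Reasoning: triangle: n(n+1)/2 ~ n^2/2
Complexity: O(n^2)

O(n^2)


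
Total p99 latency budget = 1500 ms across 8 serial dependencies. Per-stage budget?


Formula: per_stage = total_budget / stages
per_stage = 1500 / 8
per_stage = 187.5 ms

187.5 ms


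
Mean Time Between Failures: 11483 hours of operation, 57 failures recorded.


Formula: MTBF = Total operating time / Number of failures
MTBF = 11483 / 57
MTBF = 201.46 hours

201.46 hours


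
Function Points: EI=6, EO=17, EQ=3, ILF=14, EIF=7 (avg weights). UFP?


UFP = EI*4 + EO*5 + EQ*4 + ILF*10 + EIF*7
UFP = 6*4 + 17*5 + 3*4 + 14*10 + 7*7
UFP = 24 + 85 + 12 + 140 + 49
UFP = 310

310


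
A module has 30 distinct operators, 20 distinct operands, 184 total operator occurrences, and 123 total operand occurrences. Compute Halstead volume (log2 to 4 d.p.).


Formula: V = N * log2(η), where N = N1 + N2 and η = η1 + η2
η = 30 + 20 = 50
N = 184 + 123 = 307
log2(50) ≈ 5.6439
V = 307 * 5.6439 = 1732.68

1732.68


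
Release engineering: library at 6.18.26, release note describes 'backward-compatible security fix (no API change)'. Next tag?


Current: 6.18.26
Change category: 'backward-compatible security fix (no API change)' → patch bump
SemVer rule: patch bump → increment PATCH (MAJOR and MINOR unchanged)
New: 6.18.27

6.18.27


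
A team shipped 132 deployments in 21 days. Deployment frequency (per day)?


Formula: deployments per day = releases / days
= 132 / 21
= 6.286 deploys/day
(equivalently, 44.0 deploys/week)

6.286 deploys/day


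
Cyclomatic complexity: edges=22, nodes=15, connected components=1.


Formula: V(G) = E - N + 2P
V(G) = 22 - 15 + 2*1
V(G) = 7 + 2
V(G) = 9

9


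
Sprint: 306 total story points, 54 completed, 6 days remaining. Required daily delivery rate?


Formula: Required rate = Remaining points / Days left
Remaining = 306 - 54 = 252 points
Required rate = 252 / 6 = 42.0 points/day

42.0 points/day


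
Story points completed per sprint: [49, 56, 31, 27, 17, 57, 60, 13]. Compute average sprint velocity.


Formula: Avg velocity = Total points / Number of sprints
Points: [49, 56, 31, 27, 17, 57, 60, 13]
Sum = 49 + 56 + 31 + 27 + 17 + 57 + 60 + 13 = 310
Avg velocity = 310 / 8 = 38.75 points/sprint

38.75 points/sprint


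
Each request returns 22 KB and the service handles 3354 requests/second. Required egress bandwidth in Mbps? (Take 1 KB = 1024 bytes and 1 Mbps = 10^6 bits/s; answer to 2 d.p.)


Formula: Mbps = payload_bytes * RPS * 8 / 1e6
Payload per request = 22 KB = 22 * 1024 = 22528 bytes
Total bytes/sec = 22528 * 3354 = 75558912
Total bits/sec = 75558912 * 8 = 604471296
Mbps = 604471296 / 1e6 = 604.47

604.47 Mbps


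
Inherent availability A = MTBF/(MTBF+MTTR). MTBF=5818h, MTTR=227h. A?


Availability = MTBF / (MTBF + MTTR)
Availability = 5818 / (5818 + 227)
Availability = 5818 / 6045
Availability = 96.2448%

96.2448%


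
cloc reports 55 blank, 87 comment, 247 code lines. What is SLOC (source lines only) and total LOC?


Total LOC = blank + comment + code
Total LOC = 55 + 87 + 247 = 389
SLOC (source only) = code = 247

Total LOC: 389, SLOC: 247


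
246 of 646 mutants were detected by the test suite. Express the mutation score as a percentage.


Mutation score = killed / total * 100
Mutation score = 246 / 646 * 100
Mutation score = 38.08%

38.08%


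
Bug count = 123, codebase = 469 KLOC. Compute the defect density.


Defect density = defects / KLOC
Defect density = 123 / 469
Defect density = 0.262 defects/KLOC

0.262 defects/KLOC


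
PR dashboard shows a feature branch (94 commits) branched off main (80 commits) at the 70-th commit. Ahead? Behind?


Common ancestor: commit #70
feature commits after divergence: 94 - 70 = 24
main commits after divergence: 80 - 70 = 10
feature is 24 commits ahead of main
main is 10 commits ahead of feature

feature ahead: 24, main ahead: 10


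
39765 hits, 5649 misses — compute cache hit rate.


Formula: hit rate = hits / (hits + misses) * 100
hit rate = 39765 / (39765 + 5649) * 100
hit rate = 39765 / 45414 * 100
hit rate = 87.56%

87.56%


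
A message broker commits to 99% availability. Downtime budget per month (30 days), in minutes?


Formula: allowed downtime = period * (100 - SLA) / 100
Period (month (30 days)) = 43200 minutes
Unavailability fraction = (100 - 99.0) / 100
Allowed downtime = 43200 * (100 - 99.0) / 100
Allowed downtime = 432.0 minutes

432.0 minutes


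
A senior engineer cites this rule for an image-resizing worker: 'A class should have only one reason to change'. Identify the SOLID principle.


This describes the Single Responsibility Principle (SRP)

Single Responsibility Principle (SRP)


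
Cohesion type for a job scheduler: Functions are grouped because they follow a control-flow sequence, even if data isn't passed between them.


Reasoning: Grouped by order of execution within a routine, not by data flow
Type: Procedural cohesion

Procedural cohesion


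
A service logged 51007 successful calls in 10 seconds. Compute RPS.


Formula: throughput = requests / seconds
throughput = 51007 / 10
throughput = 5100.7 requests/second

5100.7 requests/second


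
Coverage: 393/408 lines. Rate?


Coverage = covered / total * 100
Coverage = 393 / 408 * 100
Coverage = 96.32%

96.32%


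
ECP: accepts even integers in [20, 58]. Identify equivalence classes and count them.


Constraint: even integers in [20, 58]
Class 1: x < 20 — out-of-range invalid
Class 2: x in [20,58] but odd — wrong type invalid
Class 3: x in [20,58] and even — valid
Class 4: x > 58 — out-of-range invalid
Total equivalence classes: 4

4 equivalence classes


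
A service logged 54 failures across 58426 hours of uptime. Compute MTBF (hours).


Formula: MTBF = Total operating time / Number of failures
MTBF = 58426 / 54
MTBF = 1081.96 hours

1081.96 hours


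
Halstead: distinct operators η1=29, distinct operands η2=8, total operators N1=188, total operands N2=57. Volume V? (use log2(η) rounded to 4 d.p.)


Formula: V = N * log2(η), where N = N1 + N2 and η = η1 + η2
η = 29 + 8 = 37
N = 188 + 57 = 245
log2(37) ≈ 5.2095
V = 245 * 5.2095 = 1276.33

1276.33


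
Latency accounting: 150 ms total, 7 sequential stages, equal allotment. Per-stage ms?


Formula: per_stage = total_budget / stages
per_stage = 150 / 7
per_stage = 21.43 ms

21.43 ms


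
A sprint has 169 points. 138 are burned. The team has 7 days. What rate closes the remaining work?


Formula: Required rate = Remaining points / Days left
Remaining = 169 - 138 = 31 points
Required rate = 31 / 7 = 4.43 points/day

4.43 points/day


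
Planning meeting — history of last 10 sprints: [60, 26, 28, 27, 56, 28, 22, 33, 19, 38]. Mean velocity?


Formula: Avg velocity = Total points / Number of sprints
Points: [60, 26, 28, 27, 56, 28, 22, 33, 19, 38]
Sum = 60 + 26 + 28 + 27 + 56 + 28 + 22 + 33 + 19 + 38 = 337
Avg velocity = 337 / 10 = 33.7 points/sprint

33.7 points/sprint


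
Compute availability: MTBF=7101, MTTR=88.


Availability = MTBF / (MTBF + MTTR)
Availability = 7101 / (7101 + 88)
Availability = 7101 / 7189
Availability = 98.7759%

98.7759%


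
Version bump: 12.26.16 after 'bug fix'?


Current: 12.26.16
Change category: 'bug fix' → patch bump
SemVer rule: patch bump → increment PATCH (MAJOR and MINOR unchanged)
New: 12.26.17

12.26.17


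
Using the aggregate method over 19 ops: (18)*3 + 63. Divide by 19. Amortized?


Formula: Amortized cost = Total cost / Operations
Total cost = (18 * 3) + (1 * 63)
Total cost = 54 + 63 = 117
Amortized = 117 / 19 = 6.1579

6.1579


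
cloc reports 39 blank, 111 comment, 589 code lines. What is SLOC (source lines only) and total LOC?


Total LOC = blank + comment + code
Total LOC = 39 + 111 + 589 = 739
SLOC (source only) = code = 589

Total LOC: 739, SLOC: 589


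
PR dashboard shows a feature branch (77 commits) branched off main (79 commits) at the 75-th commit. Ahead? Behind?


Common ancestor: commit #75
feature commits after divergence: 77 - 75 = 2
main commits after divergence: 79 - 75 = 4
feature is 2 commits ahead of main
main is 4 commits ahead of feature

feature ahead: 2, main ahead: 4


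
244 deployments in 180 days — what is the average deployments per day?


Formula: deployments per day = releases / days
= 244 / 180
= 1.356 deploys/day
(equivalently, 9.49 deploys/week)

1.356 deploys/day


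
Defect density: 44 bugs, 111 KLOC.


Defect density = defects / KLOC
Defect density = 44 / 111
Defect density = 0.396 defects/KLOC

0.396 defects/KLOC


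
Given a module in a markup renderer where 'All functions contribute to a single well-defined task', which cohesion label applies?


Reasoning: Best: single purpose
Type: Functional cohesion

Functional cohesion


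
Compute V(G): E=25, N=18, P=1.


Formula: V(G) = E - N + 2P
V(G) = 25 - 18 + 2*1
V(G) = 7 + 2
V(G) = 9

9


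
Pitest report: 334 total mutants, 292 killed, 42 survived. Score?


Mutation score = killed / total * 100
Mutation score = 292 / 334 * 100
Mutation score = 87.43%

87.43%


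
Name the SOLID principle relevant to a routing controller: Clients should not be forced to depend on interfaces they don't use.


This describes the Interface Segregation Principle (ISP)

Interface Segregation Principle (ISP)


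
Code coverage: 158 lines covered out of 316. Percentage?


Coverage = covered / total * 100
Coverage = 158 / 316 * 100
Coverage = 50.0%

50.0%


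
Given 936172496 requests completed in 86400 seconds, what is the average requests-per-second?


Formula: throughput = requests / seconds
throughput = 936172496 / 86400
throughput = 10835.33 requests/second

10835.33 requests/second


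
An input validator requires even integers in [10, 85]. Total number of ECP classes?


Constraint: even integers in [10, 85]
Class 1: x < 10 — out-of-range invalid
Class 2: x in [10,85] but odd — wrong type invalid
Class 3: x in [10,85] and even — valid
Class 4: x > 85 — out-of-range invalid
Total equivalence classes: 4

4 equivalence classes


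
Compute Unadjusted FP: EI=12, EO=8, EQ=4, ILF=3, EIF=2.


UFP = EI*4 + EO*5 + EQ*4 + ILF*10 + EIF*7
UFP = 12*4 + 8*5 + 4*4 + 3*10 + 2*7
UFP = 48 + 40 + 16 + 30 + 14
UFP = 148

148


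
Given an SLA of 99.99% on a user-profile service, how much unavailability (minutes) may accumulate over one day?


Formula: allowed downtime = period * (100 - SLA) / 100
Period (day) = 1440 minutes
Unavailability fraction = (100 - 99.99) / 100
Allowed downtime = 1440 * (100 - 99.99) / 100
Allowed downtime = 0.144 minutes

0.144 minutes


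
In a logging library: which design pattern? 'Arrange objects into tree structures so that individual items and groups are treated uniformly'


This matches the Composite pattern

Composite


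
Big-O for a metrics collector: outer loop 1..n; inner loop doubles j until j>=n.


Reasoning: linear outer times logarithmic inner
Complexity: O(n log n)

O(n log n)


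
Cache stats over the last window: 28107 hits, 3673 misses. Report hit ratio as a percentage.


Formula: hit rate = hits / (hits + misses) * 100
hit rate = 28107 / (28107 + 3673) * 100
hit rate = 28107 / 31780 * 100
hit rate = 88.44%

88.44%


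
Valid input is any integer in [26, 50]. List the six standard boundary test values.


Range: [26, 50]
Boundaries: just below min, min, min+1, max-1, max, just above max
Values: [25, 26, 27, 49, 50, 51]

[25, 26, 27, 49, 50, 51]


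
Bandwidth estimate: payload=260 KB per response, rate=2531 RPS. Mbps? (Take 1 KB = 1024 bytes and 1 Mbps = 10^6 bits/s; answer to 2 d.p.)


Formula: Mbps = payload_bytes * RPS * 8 / 1e6
Payload per request = 260 KB = 260 * 1024 = 266240 bytes
Total bytes/sec = 266240 * 2531 = 673853440
Total bits/sec = 673853440 * 8 = 5390827520
Mbps = 5390827520 / 1e6 = 5390.83

5390.83 Mbps


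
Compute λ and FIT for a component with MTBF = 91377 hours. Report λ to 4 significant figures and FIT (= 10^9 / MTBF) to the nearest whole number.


Formula: λ = 1 / MTBF; FIT = λ × 1e9 = 1e9 / MTBF
λ = 1 / 91377 ≈ 1.094e-05 failures/hour
FIT = 1e9 / 91377 ≈ 10944 failures per 1e9 hours (nearest whole number)

λ = 1.094e-05 /h, FIT = 10944


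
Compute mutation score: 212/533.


Mutation score = killed / total * 100
Mutation score = 212 / 533 * 100
Mutation score = 39.77%

39.77%


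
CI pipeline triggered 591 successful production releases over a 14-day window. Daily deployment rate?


Formula: deployments per day = releases / days
= 591 / 14
= 42.214 deploys/day
(equivalently, 295.5 deploys/week)

42.214 deploys/day


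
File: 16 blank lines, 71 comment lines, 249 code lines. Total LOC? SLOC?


Total LOC = blank + comment + code
Total LOC = 16 + 71 + 249 = 336
SLOC (source only) = code = 249

Total LOC: 336, SLOC: 249


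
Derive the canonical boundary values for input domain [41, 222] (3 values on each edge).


Range: [41, 222]
Boundaries: just below min, min, min+1, max-1, max, just above max
Values: [40, 41, 42, 221, 222, 223]

[40, 41, 42, 221, 222, 223]


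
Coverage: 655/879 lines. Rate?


Coverage = covered / total * 100
Coverage = 655 / 879 * 100
Coverage = 74.52%

74.52%


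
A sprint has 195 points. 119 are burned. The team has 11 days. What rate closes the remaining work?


Formula: Required rate = Remaining points / Days left
Remaining = 195 - 119 = 76 points
Required rate = 76 / 11 = 6.91 points/day

6.91 points/day


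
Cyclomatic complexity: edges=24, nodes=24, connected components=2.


Formula: V(G) = E - N + 2P
V(G) = 24 - 24 + 2*2
V(G) = 0 + 4
V(G) = 4

4


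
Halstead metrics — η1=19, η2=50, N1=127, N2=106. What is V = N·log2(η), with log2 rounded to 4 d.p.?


Formula: V = N * log2(η), where N = N1 + N2 and η = η1 + η2
η = 19 + 50 = 69
N = 127 + 106 = 233
log2(69) ≈ 6.1085
V = 233 * 6.1085 = 1423.28

1423.28


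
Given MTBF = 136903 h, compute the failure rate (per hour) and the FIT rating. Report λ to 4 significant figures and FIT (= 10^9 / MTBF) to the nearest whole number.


Formula: λ = 1 / MTBF; FIT = λ × 1e9 = 1e9 / MTBF
λ = 1 / 136903 ≈ 7.304e-06 failures/hour
FIT = 1e9 / 136903 ≈ 7304 failures per 1e9 hours (nearest whole number)

λ = 7.304e-06 /h, FIT = 7304


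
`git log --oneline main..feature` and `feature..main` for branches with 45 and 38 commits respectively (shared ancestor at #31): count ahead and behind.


Common ancestor: commit #31
feature commits after divergence: 45 - 31 = 14
main commits after divergence: 38 - 31 = 7
feature is 14 commits ahead of main
main is 7 commits ahead of feature

feature ahead: 14, main ahead: 7


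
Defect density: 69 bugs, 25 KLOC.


Defect density = defects / KLOC
Defect density = 69 / 25
Defect density = 2.76 defects/KLOC

2.76 defects/KLOC


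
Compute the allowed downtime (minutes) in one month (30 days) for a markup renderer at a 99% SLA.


Formula: allowed downtime = period * (100 - SLA) / 100
Period (month (30 days)) = 43200 minutes
Unavailability fraction = (100 - 99.0) / 100
Allowed downtime = 43200 * (100 - 99.0) / 100
Allowed downtime = 432.0 minutes

432.0 minutes


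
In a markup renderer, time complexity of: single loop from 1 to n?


Reasoning: one pass through n items
Complexity: O(n)

O(n)


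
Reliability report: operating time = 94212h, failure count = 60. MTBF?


Formula: MTBF = Total operating time / Number of failures
MTBF = 94212 / 60
MTBF = 1570.2 hours

1570.2 hours


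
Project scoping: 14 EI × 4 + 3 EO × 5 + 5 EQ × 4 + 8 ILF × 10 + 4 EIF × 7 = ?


UFP = EI*4 + EO*5 + EQ*4 + ILF*10 + EIF*7
UFP = 14*4 + 3*5 + 5*4 + 8*10 + 4*7
UFP = 56 + 15 + 20 + 80 + 28
UFP = 199

199


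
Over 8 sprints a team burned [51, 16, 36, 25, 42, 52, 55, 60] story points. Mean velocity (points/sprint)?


Formula: Avg velocity = Total points / Number of sprints
Points: [51, 16, 36, 25, 42, 52, 55, 60]
Sum = 51 + 16 + 36 + 25 + 42 + 52 + 55 + 60 = 337
Avg velocity = 337 / 8 = 42.13 points/sprint

42.13 points/sprint


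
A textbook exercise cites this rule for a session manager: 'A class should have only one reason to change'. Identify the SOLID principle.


This describes the Single Responsibility Principle (SRP)

Single Responsibility Principle (SRP)


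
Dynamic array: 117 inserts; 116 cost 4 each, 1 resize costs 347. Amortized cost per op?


Formula: Amortized cost = Total cost / Operations
Total cost = (116 * 4) + (1 * 347)
Total cost = 464 + 347 = 811
Amortized = 811 / 117 = 6.9316

6.9316


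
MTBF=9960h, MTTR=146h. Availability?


Availability = MTBF / (MTBF + MTTR)
Availability = 9960 / (9960 + 146)
Availability = 9960 / 10106
Availability = 98.5553%

98.5553%


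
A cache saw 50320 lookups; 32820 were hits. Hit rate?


Formula: hit rate = hits / (hits + misses) * 100
hit rate = 32820 / (32820 + 17500) * 100
hit rate = 32820 / 50320 * 100
hit rate = 65.22%

65.22%


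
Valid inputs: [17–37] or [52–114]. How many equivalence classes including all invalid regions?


Valid ranges: [17,37] and [52,114]
Class 1: x < 17 — invalid
Class 2: 17 ≤ x ≤ 37 — valid
Class 3: 37 < x < 52 — invalid (gap between ranges)
Class 4: 52 ≤ x ≤ 114 — valid
Class 5: x > 114 — invalid
Total equivalence classes: 5

5 equivalence classes


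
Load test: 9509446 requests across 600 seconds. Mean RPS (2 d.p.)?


Formula: throughput = requests / seconds
throughput = 9509446 / 600
throughput = 15849.08 requests/second

15849.08 requests/second


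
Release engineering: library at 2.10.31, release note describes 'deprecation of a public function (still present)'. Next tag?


Current: 2.10.31
Change category: 'deprecation of a public function (still present)' → minor bump
SemVer rule: minor bump → increment MINOR, reset PATCH to 0 (MAJOR unchanged)
New: 2.11.0

2.11.0


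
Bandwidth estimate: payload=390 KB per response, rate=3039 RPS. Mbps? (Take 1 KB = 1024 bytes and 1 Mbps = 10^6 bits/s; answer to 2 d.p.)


Formula: Mbps = payload_bytes * RPS * 8 / 1e6
Payload per request = 390 KB = 390 * 1024 = 399360 bytes
Total bytes/sec = 399360 * 3039 = 1213655040
Total bits/sec = 1213655040 * 8 = 9709240320
Mbps = 9709240320 / 1e6 = 9709.24

9709.24 Mbps


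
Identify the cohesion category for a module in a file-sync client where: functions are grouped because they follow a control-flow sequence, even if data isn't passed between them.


Reasoning: Grouped by order of execution within a routine, not by data flow
Type: Procedural cohesion

Procedural cohesion


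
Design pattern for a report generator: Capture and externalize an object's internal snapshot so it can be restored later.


This matches the Memento pattern

Memento
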